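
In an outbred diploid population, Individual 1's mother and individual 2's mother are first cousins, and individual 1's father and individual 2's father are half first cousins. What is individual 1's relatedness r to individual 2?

0.046875

Relatedness sums over independent paths through distinct common ancestors.
Individual 1 and individual 2 are related in two ways: second cousins through their mothers (r = 1/32) and half second cousins through their fathers (r = 1/64).
r = 1/32 + 1/64 = 0.046875.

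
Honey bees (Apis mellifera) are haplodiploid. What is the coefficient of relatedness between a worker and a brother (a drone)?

0.25

Her haploid brother carries none of their father's genes and a random half of their mother's genome; that half matches the maternal half of her own genome with probability 1/2: r = 1/2 · 1/2 = 1/4.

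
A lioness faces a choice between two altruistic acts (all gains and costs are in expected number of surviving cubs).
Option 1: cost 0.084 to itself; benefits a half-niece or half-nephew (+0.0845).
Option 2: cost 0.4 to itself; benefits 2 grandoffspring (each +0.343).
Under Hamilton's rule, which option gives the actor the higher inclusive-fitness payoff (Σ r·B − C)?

Option 1

Option 1: r to a half-niece or half-nephew = 0.125.
Option 1: Σ r·B − C = (1·0.125·0.0845) − 0.084 = -0.0734375.
Option 2: r to a grandoffspring = 0.25.
Option 2: Σ r·B − C = (2·0.25·0.343) − 0.4 = -0.2285.
Option 1 has the higher net inclusive-fitness payoff.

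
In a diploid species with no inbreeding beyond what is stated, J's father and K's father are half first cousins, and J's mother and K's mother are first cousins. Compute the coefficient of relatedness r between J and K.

With two independent routes of shared ancestry, r is the sum of the two contributions.
J and K are related in two ways: half second cousins through their fathers (r = 1/64) and second cousins through their mothers (r = 1/32).
r = 1/64 + 1/32 = 3/64 = 0.046875.

0.046875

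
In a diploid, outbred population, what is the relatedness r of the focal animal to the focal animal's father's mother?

0.25

Each parent–offspring link contributes a factor of 1/2, and independent paths through distinct common ancestors add.
Two parent–offspring links: r = (1/2)^2 = 1/4.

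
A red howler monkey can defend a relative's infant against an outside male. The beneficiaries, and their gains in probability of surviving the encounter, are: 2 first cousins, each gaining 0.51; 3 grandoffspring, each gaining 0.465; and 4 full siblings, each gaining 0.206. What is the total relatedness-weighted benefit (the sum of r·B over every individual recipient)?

0.88825

r to a first cousin = 1/8 (first cousins share one grandparent pair — two paths of length 4: r = 2·(1/2)^4 = 1/8).
r to a grandoffspring = 0.25 (two parent–offspring links: r = (1/2)^2 = 1/4).
r to a full sibling = 1/2 (full sibs share both parents — two paths of length 2: r = 2·(1/2)^2 = 1/2).
Summing one r·B term per recipient: 2·0.125·0.51 + 3·0.25·0.465 + 4·0.5·0.206 = 0.88825.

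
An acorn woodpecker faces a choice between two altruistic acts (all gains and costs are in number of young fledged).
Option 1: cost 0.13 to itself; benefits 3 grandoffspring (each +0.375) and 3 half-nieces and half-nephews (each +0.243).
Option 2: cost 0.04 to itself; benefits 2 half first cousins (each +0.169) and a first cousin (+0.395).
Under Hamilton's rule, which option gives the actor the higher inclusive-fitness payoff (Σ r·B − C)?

Option 1: r to a grandoffspring = 0.25.
Option 1: r to a half-niece or half-nephew = 0.125.
Option 1: Σ r·B − C = (3·0.25·0.375 + 3·0.125·0.243) − 0.13 = 0.242375.
Option 2: r to a half first cousin = 0.0625.
Option 2: r to a first cousin = 0.125.
Option 2: Σ r·B − C = (2·0.0625·0.169 + 1·0.125·0.395) − 0.04 = 0.0305.
Option 1 has the higher net inclusive-fitness payoff.

Option 1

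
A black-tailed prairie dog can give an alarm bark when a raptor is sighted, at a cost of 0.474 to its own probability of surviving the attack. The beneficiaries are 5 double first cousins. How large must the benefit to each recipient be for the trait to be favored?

r to a double first cousin = 0.25 (double first cousins share both grandparent pairs — four paths of length 4: r = 4·(1/2)^4 = 1/4).
Hamilton's rule with n recipients of equal r: n·r·B > C, so B > C/(n·r) = 0.474/(5·0.25) = 0.3792.

0.3792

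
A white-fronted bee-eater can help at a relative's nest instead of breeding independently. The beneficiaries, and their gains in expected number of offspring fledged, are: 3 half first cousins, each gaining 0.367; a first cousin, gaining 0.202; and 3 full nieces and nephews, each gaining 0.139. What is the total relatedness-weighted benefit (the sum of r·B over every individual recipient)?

0.1983125

r to a half first cousin = 0.0625 (half first cousins share one grandparent — one path of length 4: r = (1/2)^4 = 1/16).
r to a first cousin = 0.125 (first cousins share one grandparent pair — two paths of length 4: r = 2·(1/2)^4 = 1/8).
r to a full niece or nephew = 1/4 (full aunt/uncle↔niece/nephew: two paths of length 3 through the shared grandparent pair: r = 2·(1/2)^3 = 1/4).
Summing one r·B term per recipient: 3·0.0625·0.367 + 1·0.125·0.202 + 3·0.25·0.139 = 0.1983125.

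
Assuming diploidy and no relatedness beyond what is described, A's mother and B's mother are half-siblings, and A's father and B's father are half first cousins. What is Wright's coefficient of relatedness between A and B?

0.078125

Relatedness sums over independent paths through distinct common ancestors.
A and B are related in two ways: half first cousins through their mothers (r = 1/16) and half second cousins through their fathers (r = 1/64).
r = 1/16 + 1/64 = 0.078125.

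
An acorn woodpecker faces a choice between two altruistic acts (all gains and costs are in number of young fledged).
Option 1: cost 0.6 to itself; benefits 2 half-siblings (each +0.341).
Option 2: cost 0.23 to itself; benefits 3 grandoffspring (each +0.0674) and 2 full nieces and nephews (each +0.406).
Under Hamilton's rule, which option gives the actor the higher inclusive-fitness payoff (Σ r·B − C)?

Option 1: r to a half-sibling = 0.25.
Option 1: Σ r·B − C = (2·0.25·0.341) − 0.6 = -0.4295.
Option 2: r to a grandoffspring = 0.25.
Option 2: r to a full niece or nephew = 0.25.
Option 2: Σ r·B − C = (3·0.25·0.0674 + 2·0.25·0.406) − 0.23 = 0.02355.
Option 2 has the higher net inclusive-fitness payoff.

Option 2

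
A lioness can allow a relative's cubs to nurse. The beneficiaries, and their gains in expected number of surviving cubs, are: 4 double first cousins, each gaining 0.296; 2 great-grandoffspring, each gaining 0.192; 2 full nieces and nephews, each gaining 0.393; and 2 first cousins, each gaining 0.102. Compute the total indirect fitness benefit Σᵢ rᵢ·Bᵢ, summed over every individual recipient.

0.566

r to a double first cousin = 0.25 (double first cousins share both grandparent pairs — four paths of length 4: r = 4·(1/2)^4 = 1/4).
r to a great-grandoffspring = 0.125 (three parent–offspring links: r = (1/2)^3 = 1/8).
r to a full niece or nephew = 0.25 (full aunt/uncle↔niece/nephew: two paths of length 3 through the shared grandparent pair: r = 2·(1/2)^3 = 1/4).
r to a first cousin = 1/8 (first cousins share one grandparent pair — two paths of length 4: r = 2·(1/2)^4 = 1/8).
Summing one r·B term per recipient: 4·0.25·0.296 + 2·0.125·0.192 + 2·0.25·0.393 + 2·0.125·0.102 = 0.566.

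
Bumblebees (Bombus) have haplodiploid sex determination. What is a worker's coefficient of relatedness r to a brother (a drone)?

0.25

Her haploid brother carries none of their father's genes and a random half of their mother's genome; that half matches the maternal half of her own genome with probability 1/2: r = 1/2 · 1/2 = 1/4.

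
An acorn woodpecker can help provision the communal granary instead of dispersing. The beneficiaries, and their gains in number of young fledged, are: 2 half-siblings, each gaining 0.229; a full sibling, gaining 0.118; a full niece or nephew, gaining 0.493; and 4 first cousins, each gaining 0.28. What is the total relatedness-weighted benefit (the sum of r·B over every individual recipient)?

r to a half-sibling = 1/4 (half-sibs share one parent — one path of length 2: r = (1/2)^2 = 1/4).
r to a full sibling = 0.5 (full sibs share both parents — two paths of length 2: r = 2·(1/2)^2 = 1/2).
r to a full niece or nephew = 0.25 (full aunt/uncle↔niece/nephew: two paths of length 3 through the shared grandparent pair: r = 2·(1/2)^3 = 1/4).
r to a first cousin = 1/8 (first cousins share one grandparent pair — two paths of length 4: r = 2·(1/2)^4 = 1/8).
Summing one r·B term per recipient: 2·0.25·0.229 + 1·0.5·0.118 + 1·0.25·0.493 + 4·0.125·0.28 = 0.43675.

0.43675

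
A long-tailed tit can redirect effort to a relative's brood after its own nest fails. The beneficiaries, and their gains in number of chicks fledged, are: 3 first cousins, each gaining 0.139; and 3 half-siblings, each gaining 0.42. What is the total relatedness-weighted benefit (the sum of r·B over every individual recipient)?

0.367125

r to a first cousin = 1/8 (first cousins share one grandparent pair — two paths of length 4: r = 2·(1/2)^4 = 1/8).
r to a half-sibling = 0.25 (half-sibs share one parent — one path of length 2: r = (1/2)^2 = 1/4).
Summing one r·B term per recipient: 3·0.125·0.139 + 3·0.25·0.42 = 0.367125.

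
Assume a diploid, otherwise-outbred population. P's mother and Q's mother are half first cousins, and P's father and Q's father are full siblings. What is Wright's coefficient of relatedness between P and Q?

0.140625

With two independent routes of shared ancestry, r is the sum of the two contributions.
P and Q are related in two ways: half second cousins through their mothers (r = 1/64) and first cousins through their fathers (r = 1/8).
r = 1/64 + 1/8 = 9/64 = 0.140625.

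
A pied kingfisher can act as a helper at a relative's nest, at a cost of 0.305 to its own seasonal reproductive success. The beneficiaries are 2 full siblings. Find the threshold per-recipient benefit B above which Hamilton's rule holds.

r to a full sibling = 1/2 (full sibs share both parents — two paths of length 2: r = 2·(1/2)^2 = 1/2).
Hamilton's rule with n recipients of equal r: n·r·B > C, so B > C/(n·r) = 0.305/(2·0.5) = 0.305.

0.305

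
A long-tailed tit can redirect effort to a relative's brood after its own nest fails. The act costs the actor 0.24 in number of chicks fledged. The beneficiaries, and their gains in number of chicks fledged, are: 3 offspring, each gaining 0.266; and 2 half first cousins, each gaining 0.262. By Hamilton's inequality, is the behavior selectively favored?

Hamilton's rule: the trait is favored when the sum of r·B over every recipient exceeds the actor's cost C.
r to an offspring = 1/2 (one parent–offspring link: r = (1/2)^1 = 1/2).
r to a half first cousin = 0.0625 (half first cousins share one grandparent — one path of length 4: r = (1/2)^4 = 1/16).
Summing one r·B term per recipient: 3·0.5·0.266 + 2·0.0625·0.262 = 0.43175.
0.43175 > 0.24: the indirect benefit exceeds the cost.

Yes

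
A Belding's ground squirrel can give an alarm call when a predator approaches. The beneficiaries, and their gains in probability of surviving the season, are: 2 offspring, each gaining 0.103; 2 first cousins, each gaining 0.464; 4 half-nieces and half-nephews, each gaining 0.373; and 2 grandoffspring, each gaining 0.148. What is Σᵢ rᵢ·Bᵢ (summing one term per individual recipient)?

0.4795

r to an offspring = 0.5 (one parent–offspring link: r = (1/2)^1 = 1/2).
r to a first cousin = 1/8 (first cousins share one grandparent pair — two paths of length 4: r = 2·(1/2)^4 = 1/8).
r to a half-niece or half-nephew = 0.125 (half-aunt/uncle↔niece/nephew: one path of length 3: r = (1/2)^3 = 1/8).
r to a grandoffspring = 1/4 (two parent–offspring links: r = (1/2)^2 = 1/4).
Summing one r·B term per recipient: 2·0.5·0.103 + 2·0.125·0.464 + 4·0.125·0.373 + 2·0.25·0.148 = 0.4795.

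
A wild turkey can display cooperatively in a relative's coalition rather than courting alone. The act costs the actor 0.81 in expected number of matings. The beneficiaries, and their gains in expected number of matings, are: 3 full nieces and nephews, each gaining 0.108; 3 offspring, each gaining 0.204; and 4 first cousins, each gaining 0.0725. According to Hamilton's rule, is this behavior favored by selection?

No

Hamilton's rule: the trait is favored when the sum of r·B over every recipient exceeds the actor's cost C.
r to a full niece or nephew = 0.25 (full aunt/uncle↔niece/nephew: two paths of length 3 through the shared grandparent pair: r = 2·(1/2)^3 = 1/4).
r to an offspring = 1/2 (one parent–offspring link: r = (1/2)^1 = 1/2).
r to a first cousin = 0.125 (first cousins share one grandparent pair — two paths of length 4: r = 2·(1/2)^4 = 1/8).
Summing one r·B term per recipient: 3·0.25·0.108 + 3·0.5·0.204 + 4·0.125·0.0725 = 0.42325.
0.42325 < 0.81: the indirect benefit is less than the cost.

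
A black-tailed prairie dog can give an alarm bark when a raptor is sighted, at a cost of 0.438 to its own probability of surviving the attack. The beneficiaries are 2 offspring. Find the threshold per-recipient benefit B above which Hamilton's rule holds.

r to an offspring = 1/2 (one parent–offspring link: r = (1/2)^1 = 1/2).
Hamilton's rule with n recipients of equal r: n·r·B > C, so B > C/(n·r) = 0.438/(2·0.5) = 0.438.

0.438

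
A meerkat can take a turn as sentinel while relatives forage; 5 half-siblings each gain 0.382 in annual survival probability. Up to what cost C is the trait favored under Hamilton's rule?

r to a half-sibling = 1/4 (half-sibs share one parent — one path of length 2: r = (1/2)^2 = 1/4).
Hamilton's rule: n·r·B > C, so the trait is favored while C < n·r·B = 5·0.25·0.382 = 0.4775.

0.4775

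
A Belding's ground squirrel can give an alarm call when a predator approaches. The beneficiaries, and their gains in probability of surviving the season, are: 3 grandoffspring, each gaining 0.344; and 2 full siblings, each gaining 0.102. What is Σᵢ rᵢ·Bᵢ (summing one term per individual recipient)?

r to a grandoffspring = 1/4 (two parent–offspring links: r = (1/2)^2 = 1/4).
r to a full sibling = 0.5 (full sibs share both parents — two paths of length 2: r = 2·(1/2)^2 = 1/2).
Summing one r·B term per recipient: 3·0.25·0.344 + 2·0.5·0.102 = 0.36.

0.36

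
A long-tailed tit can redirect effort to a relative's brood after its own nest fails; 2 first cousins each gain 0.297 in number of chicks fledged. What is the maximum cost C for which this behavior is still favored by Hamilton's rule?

0.07425

r to a first cousin = 1/8 (first cousins share one grandparent pair — two paths of length 4: r = 2·(1/2)^4 = 1/8).
Hamilton's rule: n·r·B > C, so the trait is favored while C < n·r·B = 2·0.125·0.297 = 0.07425.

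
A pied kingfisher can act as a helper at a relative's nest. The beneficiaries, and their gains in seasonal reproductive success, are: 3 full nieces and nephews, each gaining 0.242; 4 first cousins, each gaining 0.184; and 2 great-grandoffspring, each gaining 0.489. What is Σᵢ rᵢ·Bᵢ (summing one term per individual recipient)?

r to a full niece or nephew = 1/4 (full aunt/uncle↔niece/nephew: two paths of length 3 through the shared grandparent pair: r = 2·(1/2)^3 = 1/4).
r to a first cousin = 0.125 (first cousins share one grandparent pair — two paths of length 4: r = 2·(1/2)^4 = 1/8).
r to a great-grandoffspring = 1/8 (three parent–offspring links: r = (1/2)^3 = 1/8).
Summing one r·B term per recipient: 3·0.25·0.242 + 4·0.125·0.184 + 2·0.125·0.489 = 0.39575.

0.39575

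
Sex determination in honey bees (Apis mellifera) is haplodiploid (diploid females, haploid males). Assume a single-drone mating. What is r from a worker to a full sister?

Haplodiploid full sisters inherit their father's entire haploid genome identically (contributing 1/2) and on average half of their mother's contribution (1/2 · 1/2 = 1/4); r = 1/2 + 1/4 = 3/4.

0.75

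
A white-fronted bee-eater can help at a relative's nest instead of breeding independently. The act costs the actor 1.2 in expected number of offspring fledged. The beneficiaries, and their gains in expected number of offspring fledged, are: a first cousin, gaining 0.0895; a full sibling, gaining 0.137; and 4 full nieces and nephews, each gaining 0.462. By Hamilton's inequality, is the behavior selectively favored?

No

Hamilton's rule: the trait is favored when the sum of r·B over every recipient exceeds the actor's cost C.
r to a first cousin = 1/8 (first cousins share one grandparent pair — two paths of length 4: r = 2·(1/2)^4 = 1/8).
r to a full sibling = 0.5 (full sibs share both parents — two paths of length 2: r = 2·(1/2)^2 = 1/2).
r to a full niece or nephew = 0.25 (full aunt/uncle↔niece/nephew: two paths of length 3 through the shared grandparent pair: r = 2·(1/2)^3 = 1/4).
Summing one r·B term per recipient: 1·0.125·0.0895 + 1·0.5·0.137 + 4·0.25·0.462 = 0.5416875.
0.5416875 < 1.2: the indirect benefit is less than the cost.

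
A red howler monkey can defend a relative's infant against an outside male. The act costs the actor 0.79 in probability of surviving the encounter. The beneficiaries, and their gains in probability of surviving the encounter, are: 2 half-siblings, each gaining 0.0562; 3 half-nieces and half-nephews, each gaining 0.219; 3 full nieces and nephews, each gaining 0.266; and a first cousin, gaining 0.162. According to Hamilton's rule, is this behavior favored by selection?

No

Hamilton's rule: the trait is favored when the sum of r·B over every recipient exceeds the actor's cost C.
r to a half-sibling = 0.25 (half-sibs share one parent — one path of length 2: r = (1/2)^2 = 1/4).
r to a half-niece or half-nephew = 1/8 (half-aunt/uncle↔niece/nephew: one path of length 3: r = (1/2)^3 = 1/8).
r to a full niece or nephew = 0.25 (full aunt/uncle↔niece/nephew: two paths of length 3 through the shared grandparent pair: r = 2·(1/2)^3 = 1/4).
r to a first cousin = 1/8 (first cousins share one grandparent pair — two paths of length 4: r = 2·(1/2)^4 = 1/8).
Summing one r·B term per recipient: 2·0.25·0.0562 + 3·0.125·0.219 + 3·0.25·0.266 + 1·0.125·0.162 = 0.329975.
0.329975 < 0.79: the indirect benefit is less than the cost.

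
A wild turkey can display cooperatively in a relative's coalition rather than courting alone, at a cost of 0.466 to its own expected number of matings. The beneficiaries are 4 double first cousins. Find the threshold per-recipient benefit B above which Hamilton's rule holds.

r to a double first cousin = 0.25 (double first cousins share both grandparent pairs — four paths of length 4: r = 4·(1/2)^4 = 1/4).
Hamilton's rule with n recipients of equal r: n·r·B > C, so B > C/(n·r) = 0.466/(4·0.25) = 0.466.

0.466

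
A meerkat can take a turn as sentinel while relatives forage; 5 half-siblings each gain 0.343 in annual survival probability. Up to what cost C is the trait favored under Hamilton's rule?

r to a half-sibling = 0.25 (half-sibs share one parent — one path of length 2: r = (1/2)^2 = 1/4).
Hamilton's rule: n·r·B > C, so the trait is favored while C < n·r·B = 5·0.25·0.343 = 0.42875.

0.42875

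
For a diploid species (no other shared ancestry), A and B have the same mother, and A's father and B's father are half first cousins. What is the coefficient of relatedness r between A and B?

0.265625

With two independent routes of shared ancestry, r is the sum of the two contributions.
A and B are related in two ways: half-sibs through their shared mother (r = 1/4) and half second cousins through their fathers (r = 1/64).
r = 1/4 + 1/64 = 0.265625.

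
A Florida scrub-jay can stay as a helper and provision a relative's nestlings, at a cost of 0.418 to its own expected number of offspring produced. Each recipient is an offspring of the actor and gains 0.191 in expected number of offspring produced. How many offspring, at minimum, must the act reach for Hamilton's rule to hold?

5

r to an offspring = 0.5 (one parent–offspring link: r = (1/2)^1 = 1/2).
Hamilton's rule: n·r·B > C  ⇒  n > C/(r·B) = 0.418/(0.5·0.191) = 4.377.
The smallest integer exceeding 4.377 is 5.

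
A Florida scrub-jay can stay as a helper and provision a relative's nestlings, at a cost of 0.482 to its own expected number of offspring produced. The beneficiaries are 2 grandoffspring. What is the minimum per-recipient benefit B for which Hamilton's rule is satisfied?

0.964

r to a grandoffspring = 0.25 (two parent–offspring links: r = (1/2)^2 = 1/4).
Hamilton's rule with n recipients of equal r: n·r·B > C, so B > C/(n·r) = 0.482/(2·0.25) = 0.964.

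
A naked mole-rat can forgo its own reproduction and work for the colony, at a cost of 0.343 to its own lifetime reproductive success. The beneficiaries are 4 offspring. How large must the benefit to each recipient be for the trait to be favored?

r to an offspring = 0.5 (one parent–offspring link: r = (1/2)^1 = 1/2).
Hamilton's rule with n recipients of equal r: n·r·B > C, so B > C/(n·r) = 0.343/(4·0.5) = 0.1715.

0.1715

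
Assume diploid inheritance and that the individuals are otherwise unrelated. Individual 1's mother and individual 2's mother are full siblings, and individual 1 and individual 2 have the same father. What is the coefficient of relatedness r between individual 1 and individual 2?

With two independent routes of shared ancestry, r is the sum of the two contributions.
Individual 1 and individual 2 are related in two ways: first cousins through their mothers (r = 1/8) and half-sibs through their shared father (r = 1/4).
r = 1/8 + 1/4 = 3/8 = 0.375.

0.375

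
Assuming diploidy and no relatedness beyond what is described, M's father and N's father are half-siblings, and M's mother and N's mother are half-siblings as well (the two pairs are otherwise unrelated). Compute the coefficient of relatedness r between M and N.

Independent pedigree routes through distinct common ancestors add.
M and N are related in two ways: half first cousins through their fathers (r = 1/16) and half first cousins through their mothers (r = 1/16).
r = 1/16 + 1/16 = 0.125.

0.125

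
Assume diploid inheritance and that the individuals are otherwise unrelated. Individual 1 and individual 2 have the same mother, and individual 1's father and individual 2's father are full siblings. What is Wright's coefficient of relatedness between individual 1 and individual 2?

0.375

Independent pedigree routes through distinct common ancestors add.
Individual 1 and individual 2 are related in two ways: half-sibs through their shared mother (r = 1/4) and first cousins through their fathers (r = 1/8).
r = 1/4 + 1/8 = 3/8 = 0.375.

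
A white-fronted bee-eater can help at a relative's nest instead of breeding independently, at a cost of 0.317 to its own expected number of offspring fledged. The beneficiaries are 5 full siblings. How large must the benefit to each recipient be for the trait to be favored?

r to a full sibling = 1/2 (full sibs share both parents — two paths of length 2: r = 2·(1/2)^2 = 1/2).
Hamilton's rule with n recipients of equal r: n·r·B > C, so B > C/(n·r) = 0.317/(5·0.5) = 0.1268.

0.1268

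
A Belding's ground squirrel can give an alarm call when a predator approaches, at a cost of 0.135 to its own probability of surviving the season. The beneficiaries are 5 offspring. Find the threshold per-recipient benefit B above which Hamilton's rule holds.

0.054

r to an offspring = 1/2 (one parent–offspring link: r = (1/2)^1 = 1/2).
Hamilton's rule with n recipients of equal r: n·r·B > C, so B > C/(n·r) = 0.135/(5·0.5) = 0.054.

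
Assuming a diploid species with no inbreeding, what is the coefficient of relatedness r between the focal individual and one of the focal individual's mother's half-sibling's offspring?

Each parent–offspring link contributes a factor of 1/2, and independent paths through distinct common ancestors add.
Half first cousins share one grandparent — one path of length 4: r = (1/2)^4 = 1/16.

0.0625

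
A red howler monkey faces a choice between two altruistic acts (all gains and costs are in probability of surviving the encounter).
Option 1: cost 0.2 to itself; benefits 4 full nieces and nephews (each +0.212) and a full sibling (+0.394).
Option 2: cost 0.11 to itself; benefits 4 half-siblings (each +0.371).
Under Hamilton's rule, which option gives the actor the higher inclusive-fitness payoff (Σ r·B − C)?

Option 2

Option 1: r to a full niece or nephew = 0.25.
Option 1: r to a full sibling = 0.5.
Option 1: Σ r·B − C = (4·0.25·0.212 + 1·0.5·0.394) − 0.2 = 0.209.
Option 2: r to a half-sibling = 0.25.
Option 2: Σ r·B − C = (4·0.25·0.371) − 0.11 = 0.261.
Option 2 has the higher net inclusive-fitness payoff.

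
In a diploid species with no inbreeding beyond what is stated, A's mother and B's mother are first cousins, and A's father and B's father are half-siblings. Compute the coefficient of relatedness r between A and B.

Relatedness sums over independent paths through distinct common ancestors.
A and B are related in two ways: second cousins through their mothers (r = 1/32) and half first cousins through their fathers (r = 1/16).
r = 1/32 + 1/16 = 0.09375.

0.09375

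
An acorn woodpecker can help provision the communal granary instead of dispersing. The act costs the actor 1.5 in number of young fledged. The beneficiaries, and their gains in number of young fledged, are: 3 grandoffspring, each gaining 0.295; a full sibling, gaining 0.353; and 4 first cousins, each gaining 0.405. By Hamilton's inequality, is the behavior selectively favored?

No

Hamilton's rule: the trait is favored when the sum of r·B over every recipient exceeds the actor's cost C.
r to a grandoffspring = 1/4 (two parent–offspring links: r = (1/2)^2 = 1/4).
r to a full sibling = 0.5 (full sibs share both parents — two paths of length 2: r = 2·(1/2)^2 = 1/2).
r to a first cousin = 0.125 (first cousins share one grandparent pair — two paths of length 4: r = 2·(1/2)^4 = 1/8).
Summing one r·B term per recipient: 3·0.25·0.295 + 1·0.5·0.353 + 4·0.125·0.405 = 0.60025.
0.60025 < 1.5: the indirect benefit is less than the cost.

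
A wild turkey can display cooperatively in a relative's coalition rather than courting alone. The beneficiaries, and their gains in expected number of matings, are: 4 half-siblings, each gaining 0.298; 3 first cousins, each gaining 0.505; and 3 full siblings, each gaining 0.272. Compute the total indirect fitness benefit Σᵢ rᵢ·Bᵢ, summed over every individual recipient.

r to a half-sibling = 1/4 (half-sibs share one parent — one path of length 2: r = (1/2)^2 = 1/4).
r to a first cousin = 1/8 (first cousins share one grandparent pair — two paths of length 4: r = 2·(1/2)^4 = 1/8).
r to a full sibling = 1/2 (full sibs share both parents — two paths of length 2: r = 2·(1/2)^2 = 1/2).
Summing one r·B term per recipient: 4·0.25·0.298 + 3·0.125·0.505 + 3·0.5·0.272 = 0.895375.

0.895375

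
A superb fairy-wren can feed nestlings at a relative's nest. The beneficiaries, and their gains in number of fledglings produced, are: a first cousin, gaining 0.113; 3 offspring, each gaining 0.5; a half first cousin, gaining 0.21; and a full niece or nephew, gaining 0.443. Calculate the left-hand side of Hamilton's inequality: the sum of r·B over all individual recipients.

0.888

r to a first cousin = 0.125 (first cousins share one grandparent pair — two paths of length 4: r = 2·(1/2)^4 = 1/8).
r to an offspring = 0.5 (one parent–offspring link: r = (1/2)^1 = 1/2).
r to a half first cousin = 0.0625 (half first cousins share one grandparent — one path of length 4: r = (1/2)^4 = 1/16).
r to a full niece or nephew = 0.25 (full aunt/uncle↔niece/nephew: two paths of length 3 through the shared grandparent pair: r = 2·(1/2)^3 = 1/4).
Summing one r·B term per recipient: 1·0.125·0.113 + 3·0.5·0.5 + 1·0.0625·0.21 + 1·0.25·0.443 = 0.888.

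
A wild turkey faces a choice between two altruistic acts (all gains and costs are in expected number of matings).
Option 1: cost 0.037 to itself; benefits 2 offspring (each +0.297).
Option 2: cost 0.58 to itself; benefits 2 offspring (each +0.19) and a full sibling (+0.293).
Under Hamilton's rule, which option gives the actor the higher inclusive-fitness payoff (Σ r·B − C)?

Option 1: r to an offspring = 0.5.
Option 1: Σ r·B − C = (2·0.5·0.297) − 0.037 = 0.26.
Option 2: r to an offspring = 0.5.
Option 2: r to a full sibling = 0.5.
Option 2: Σ r·B − C = (2·0.5·0.19 + 1·0.5·0.293) − 0.58 = -0.2435.
Option 1 has the higher net inclusive-fitness payoff.

Option 1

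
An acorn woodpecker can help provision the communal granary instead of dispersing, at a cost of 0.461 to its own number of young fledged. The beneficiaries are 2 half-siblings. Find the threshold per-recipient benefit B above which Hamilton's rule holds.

0.922

r to a half-sibling = 0.25 (half-sibs share one parent — one path of length 2: r = (1/2)^2 = 1/4).
Hamilton's rule with n recipients of equal r: n·r·B > C, so B > C/(n·r) = 0.461/(2·0.25) = 0.922.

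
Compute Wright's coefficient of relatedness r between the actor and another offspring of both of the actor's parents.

Each parent–offspring link contributes a factor of 1/2, and independent paths through distinct common ancestors add.
Full sibs share both parents — two paths of length 2: r = 2·(1/2)^2 = 1/2.

0.5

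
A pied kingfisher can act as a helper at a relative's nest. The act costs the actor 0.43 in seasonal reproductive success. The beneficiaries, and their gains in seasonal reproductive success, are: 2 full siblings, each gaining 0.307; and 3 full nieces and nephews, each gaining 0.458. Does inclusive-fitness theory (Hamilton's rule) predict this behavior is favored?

Yes

Hamilton's rule: the trait is favored when the sum of r·B over every recipient exceeds the actor's cost C.
r to a full sibling = 0.5 (full sibs share both parents — two paths of length 2: r = 2·(1/2)^2 = 1/2).
r to a full niece or nephew = 0.25 (full aunt/uncle↔niece/nephew: two paths of length 3 through the shared grandparent pair: r = 2·(1/2)^3 = 1/4).
Summing one r·B term per recipient: 2·0.5·0.307 + 3·0.25·0.458 = 0.6505.
0.6505 > 0.43: the indirect benefit exceeds the cost.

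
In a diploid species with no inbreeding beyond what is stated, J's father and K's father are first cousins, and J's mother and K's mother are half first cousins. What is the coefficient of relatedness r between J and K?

0.046875

With two independent routes of shared ancestry, r is the sum of the two contributions.
J and K are related in two ways: second cousins through their fathers (r = 1/32) and half second cousins through their mothers (r = 1/64).
r = 1/32 + 1/64 = 0.046875.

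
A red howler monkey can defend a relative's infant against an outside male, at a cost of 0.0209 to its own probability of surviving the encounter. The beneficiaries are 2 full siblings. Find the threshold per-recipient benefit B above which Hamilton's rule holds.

0.0209

r to a full sibling = 1/2 (full sibs share both parents — two paths of length 2: r = 2·(1/2)^2 = 1/2).
Hamilton's rule with n recipients of equal r: n·r·B > C, so B > C/(n·r) = 0.0209/(2·0.5) = 0.0209.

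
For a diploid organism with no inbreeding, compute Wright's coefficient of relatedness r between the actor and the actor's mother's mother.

0.25

Each parent–offspring link contributes a factor of 1/2, and independent paths through distinct common ancestors add.
Two parent–offspring links: r = (1/2)^2 = 1/4.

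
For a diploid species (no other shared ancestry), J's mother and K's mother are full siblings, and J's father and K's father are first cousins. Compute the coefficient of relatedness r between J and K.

0.15625

Independent pedigree routes through distinct common ancestors add.
J and K are related in two ways: first cousins through their mothers (r = 1/8) and second cousins through their fathers (r = 1/32).
r = 1/8 + 1/32 = 0.15625.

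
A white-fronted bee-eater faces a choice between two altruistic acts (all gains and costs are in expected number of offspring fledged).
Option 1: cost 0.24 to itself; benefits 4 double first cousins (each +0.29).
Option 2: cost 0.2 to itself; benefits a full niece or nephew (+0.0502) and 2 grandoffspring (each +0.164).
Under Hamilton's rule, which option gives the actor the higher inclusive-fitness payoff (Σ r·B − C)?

Option 1: r to a double first cousin = 0.25.
Option 1: Σ r·B − C = (4·0.25·0.29) − 0.24 = 0.05.
Option 2: r to a full niece or nephew = 0.25.
Option 2: r to a grandoffspring = 0.25.
Option 2: Σ r·B − C = (1·0.25·0.0502 + 2·0.25·0.164) − 0.2 = -0.10545.
Option 1 has the higher net inclusive-fitness payoff.

Option 1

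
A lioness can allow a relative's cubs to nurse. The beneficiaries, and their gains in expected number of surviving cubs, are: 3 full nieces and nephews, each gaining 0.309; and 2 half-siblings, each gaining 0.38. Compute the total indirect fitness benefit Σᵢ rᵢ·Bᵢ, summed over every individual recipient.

0.42175

r to a full niece or nephew = 0.25 (full aunt/uncle↔niece/nephew: two paths of length 3 through the shared grandparent pair: r = 2·(1/2)^3 = 1/4).
r to a half-sibling = 0.25 (half-sibs share one parent — one path of length 2: r = (1/2)^2 = 1/4).
Summing one r·B term per recipient: 3·0.25·0.309 + 2·0.25·0.38 = 0.42175.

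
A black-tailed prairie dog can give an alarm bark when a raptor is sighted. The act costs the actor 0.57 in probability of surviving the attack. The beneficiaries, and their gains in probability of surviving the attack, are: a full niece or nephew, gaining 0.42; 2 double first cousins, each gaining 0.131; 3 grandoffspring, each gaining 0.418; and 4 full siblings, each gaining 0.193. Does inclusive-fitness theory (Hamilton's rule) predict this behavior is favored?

Hamilton's rule: the trait is favored when the sum of r·B over every recipient exceeds the actor's cost C.
r to a full niece or nephew = 1/4 (full aunt/uncle↔niece/nephew: two paths of length 3 through the shared grandparent pair: r = 2·(1/2)^3 = 1/4).
r to a double first cousin = 1/4 (double first cousins share both grandparent pairs — four paths of length 4: r = 4·(1/2)^4 = 1/4).
r to a grandoffspring = 0.25 (two parent–offspring links: r = (1/2)^2 = 1/4).
r to a full sibling = 1/2 (full sibs share both parents — two paths of length 2: r = 2·(1/2)^2 = 1/2).
Summing one r·B term per recipient: 1·0.25·0.42 + 2·0.25·0.131 + 3·0.25·0.418 + 4·0.5·0.193 = 0.87.
0.87 > 0.57: the indirect benefit exceeds the cost.

Yes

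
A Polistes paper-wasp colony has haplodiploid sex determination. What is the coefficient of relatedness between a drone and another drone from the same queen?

0.5

Haploid brothers each carry a random half of the queen's diploid genome, so on average they share half: r = 1/2.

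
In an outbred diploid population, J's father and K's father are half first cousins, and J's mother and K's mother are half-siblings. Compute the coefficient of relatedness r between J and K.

Relatedness sums over independent paths through distinct common ancestors.
J and K are related in two ways: half second cousins through their fathers (r = 1/64) and half first cousins through their mothers (r = 1/16).
r = 1/64 + 1/16 = 5/64 = 0.078125.

0.078125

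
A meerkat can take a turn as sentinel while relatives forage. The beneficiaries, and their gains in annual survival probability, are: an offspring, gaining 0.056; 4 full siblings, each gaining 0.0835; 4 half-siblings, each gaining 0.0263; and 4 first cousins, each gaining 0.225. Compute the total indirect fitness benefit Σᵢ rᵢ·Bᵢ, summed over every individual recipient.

0.3338

r to an offspring = 1/2 (one parent–offspring link: r = (1/2)^1 = 1/2).
r to a full sibling = 0.5 (full sibs share both parents — two paths of length 2: r = 2·(1/2)^2 = 1/2).
r to a half-sibling = 0.25 (half-sibs share one parent — one path of length 2: r = (1/2)^2 = 1/4).
r to a first cousin = 0.125 (first cousins share one grandparent pair — two paths of length 4: r = 2·(1/2)^4 = 1/8).
Summing one r·B term per recipient: 1·0.5·0.056 + 4·0.5·0.0835 + 4·0.25·0.0263 + 4·0.125·0.225 = 0.3338.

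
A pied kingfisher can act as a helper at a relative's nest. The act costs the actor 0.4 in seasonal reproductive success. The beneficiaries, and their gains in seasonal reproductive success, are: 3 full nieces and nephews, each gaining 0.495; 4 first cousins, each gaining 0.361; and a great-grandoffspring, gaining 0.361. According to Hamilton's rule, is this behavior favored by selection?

Yes

Hamilton's rule: the trait is favored when the sum of r·B over every recipient exceeds the actor's cost C.
r to a full niece or nephew = 1/4 (full aunt/uncle↔niece/nephew: two paths of length 3 through the shared grandparent pair: r = 2·(1/2)^3 = 1/4).
r to a first cousin = 0.125 (first cousins share one grandparent pair — two paths of length 4: r = 2·(1/2)^4 = 1/8).
r to a great-grandoffspring = 1/8 (three parent–offspring links: r = (1/2)^3 = 1/8).
Summing one r·B term per recipient: 3·0.25·0.495 + 4·0.125·0.361 + 1·0.125·0.361 = 0.596875.
0.596875 > 0.4: the indirect benefit exceeds the cost.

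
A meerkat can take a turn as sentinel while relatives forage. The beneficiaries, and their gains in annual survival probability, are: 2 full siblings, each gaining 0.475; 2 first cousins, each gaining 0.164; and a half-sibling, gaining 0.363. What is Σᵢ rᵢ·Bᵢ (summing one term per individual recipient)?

r to a full sibling = 1/2 (full sibs share both parents — two paths of length 2: r = 2·(1/2)^2 = 1/2).
r to a first cousin = 1/8 (first cousins share one grandparent pair — two paths of length 4: r = 2·(1/2)^4 = 1/8).
r to a half-sibling = 1/4 (half-sibs share one parent — one path of length 2: r = (1/2)^2 = 1/4).
Summing one r·B term per recipient: 2·0.5·0.475 + 2·0.125·0.164 + 1·0.25·0.363 = 0.60675.

0.60675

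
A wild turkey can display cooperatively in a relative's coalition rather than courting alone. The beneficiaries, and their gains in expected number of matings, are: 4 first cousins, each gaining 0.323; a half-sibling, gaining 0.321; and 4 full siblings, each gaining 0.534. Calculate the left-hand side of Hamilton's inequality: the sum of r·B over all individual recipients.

r to a first cousin = 1/8 (first cousins share one grandparent pair — two paths of length 4: r = 2·(1/2)^4 = 1/8).
r to a half-sibling = 0.25 (half-sibs share one parent — one path of length 2: r = (1/2)^2 = 1/4).
r to a full sibling = 0.5 (full sibs share both parents — two paths of length 2: r = 2·(1/2)^2 = 1/2).
Summing one r·B term per recipient: 4·0.125·0.323 + 1·0.25·0.321 + 4·0.5·0.534 = 1.30975.

1.30975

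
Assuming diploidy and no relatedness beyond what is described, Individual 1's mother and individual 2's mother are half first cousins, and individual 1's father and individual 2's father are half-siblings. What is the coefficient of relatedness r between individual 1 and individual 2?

0.078125

With two independent routes of shared ancestry, r is the sum of the two contributions.
Individual 1 and individual 2 are related in two ways: half second cousins through their mothers (r = 1/64) and half first cousins through their fathers (r = 1/16).
r = 1/64 + 1/16 = 5/64 = 0.078125.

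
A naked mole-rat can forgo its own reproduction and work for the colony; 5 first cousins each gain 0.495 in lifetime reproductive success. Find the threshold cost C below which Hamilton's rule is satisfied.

r to a first cousin = 0.125 (first cousins share one grandparent pair — two paths of length 4: r = 2·(1/2)^4 = 1/8).
Hamilton's rule: n·r·B > C, so the trait is favored while C < n·r·B = 5·0.125·0.495 = 0.309375.

0.309375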